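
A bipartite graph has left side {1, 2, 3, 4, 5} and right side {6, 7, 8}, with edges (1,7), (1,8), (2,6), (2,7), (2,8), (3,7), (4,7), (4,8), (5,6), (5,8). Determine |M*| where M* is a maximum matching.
3 (matching: (1,8), (2,7), (5,6); upper bound min(|L|,|R|) = min(5,3) = 3)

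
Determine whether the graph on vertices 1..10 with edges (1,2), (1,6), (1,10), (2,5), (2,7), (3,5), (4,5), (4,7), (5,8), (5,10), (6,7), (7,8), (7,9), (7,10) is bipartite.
Yes. Partition: {1, 5, 7}, {2, 3, 4, 6, 8, 9, 10}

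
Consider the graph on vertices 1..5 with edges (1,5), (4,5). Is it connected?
No, it has 3 components: {1, 4, 5}, {2}, {3}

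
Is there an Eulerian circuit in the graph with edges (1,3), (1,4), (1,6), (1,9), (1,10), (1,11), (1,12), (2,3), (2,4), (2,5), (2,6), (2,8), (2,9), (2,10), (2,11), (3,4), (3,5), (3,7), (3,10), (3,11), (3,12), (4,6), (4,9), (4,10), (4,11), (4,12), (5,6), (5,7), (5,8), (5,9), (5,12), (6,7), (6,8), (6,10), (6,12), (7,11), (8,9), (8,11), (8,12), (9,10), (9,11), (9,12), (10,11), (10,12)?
No (2 vertices have odd degree: {1, 5}; Eulerian circuit requires 0)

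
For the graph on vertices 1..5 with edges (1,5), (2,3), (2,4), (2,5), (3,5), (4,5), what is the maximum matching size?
2 (matching: (1,5), (2,4); upper bound floor(n/2) = floor(5/2) = 2)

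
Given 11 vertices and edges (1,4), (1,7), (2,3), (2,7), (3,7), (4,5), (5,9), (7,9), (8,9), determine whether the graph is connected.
No, it has 4 components: {1, 2, 3, 4, 5, 7, 8, 9}, {6}, {10}, {11}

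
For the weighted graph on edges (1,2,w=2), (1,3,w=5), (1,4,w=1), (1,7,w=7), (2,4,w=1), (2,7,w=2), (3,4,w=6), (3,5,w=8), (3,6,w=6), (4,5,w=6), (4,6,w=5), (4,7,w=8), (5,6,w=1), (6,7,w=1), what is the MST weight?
11 (MST edges: (1,3,w=5), (1,4,w=1), (2,4,w=1), (2,7,w=2), (5,6,w=1), (6,7,w=1); sum of weights 5 + 1 + 1 + 2 + 1 + 1 = 11)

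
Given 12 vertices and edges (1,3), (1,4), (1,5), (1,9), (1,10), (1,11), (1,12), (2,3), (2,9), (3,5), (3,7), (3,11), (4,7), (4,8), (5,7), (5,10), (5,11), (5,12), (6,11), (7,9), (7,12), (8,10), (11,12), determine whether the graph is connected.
Yes (BFS from 1 visits [1, 3, 4, 5, 9, 10, 11, 12, 2, 7, 8, 6] — all 12 vertices reached)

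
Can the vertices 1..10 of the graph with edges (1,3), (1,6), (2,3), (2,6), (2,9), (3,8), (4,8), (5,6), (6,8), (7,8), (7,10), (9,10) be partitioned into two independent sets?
Yes. Partition: {1, 2, 5, 8, 10}, {3, 4, 6, 7, 9}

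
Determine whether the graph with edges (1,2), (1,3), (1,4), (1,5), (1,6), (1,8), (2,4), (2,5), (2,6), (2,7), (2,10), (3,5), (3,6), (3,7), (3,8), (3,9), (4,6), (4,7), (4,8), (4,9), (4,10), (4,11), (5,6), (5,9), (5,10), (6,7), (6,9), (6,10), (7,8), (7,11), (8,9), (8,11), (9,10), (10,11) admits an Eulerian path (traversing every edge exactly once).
Yes — and in fact it has an Eulerian circuit (the graph is connected and all 11 vertices have even degree)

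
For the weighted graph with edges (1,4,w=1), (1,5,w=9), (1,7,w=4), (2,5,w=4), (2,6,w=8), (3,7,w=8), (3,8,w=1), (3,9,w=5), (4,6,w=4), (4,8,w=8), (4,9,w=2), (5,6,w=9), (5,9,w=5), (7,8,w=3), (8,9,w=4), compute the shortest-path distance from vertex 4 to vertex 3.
7 (path: 4 -> 9 -> 3; weights 2 + 5 = 7)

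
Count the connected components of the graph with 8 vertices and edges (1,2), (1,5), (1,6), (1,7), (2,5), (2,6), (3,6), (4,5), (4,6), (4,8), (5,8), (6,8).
1 (components: {1, 2, 3, 4, 5, 6, 7, 8})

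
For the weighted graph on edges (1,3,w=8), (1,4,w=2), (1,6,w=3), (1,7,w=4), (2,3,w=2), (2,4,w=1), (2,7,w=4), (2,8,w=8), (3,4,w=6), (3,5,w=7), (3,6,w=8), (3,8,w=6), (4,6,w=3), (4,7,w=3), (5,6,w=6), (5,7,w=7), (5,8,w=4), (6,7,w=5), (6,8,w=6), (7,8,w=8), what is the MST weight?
21 (MST edges: (1,4,w=2), (1,6,w=3), (2,3,w=2), (2,4,w=1), (3,8,w=6), (4,7,w=3), (5,8,w=4); sum of weights 2 + 3 + 2 + 1 + 6 + 3 + 4 = 21)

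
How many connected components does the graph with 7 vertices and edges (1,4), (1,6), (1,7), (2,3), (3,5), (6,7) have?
2 (components: {1, 4, 6, 7}, {2, 3, 5})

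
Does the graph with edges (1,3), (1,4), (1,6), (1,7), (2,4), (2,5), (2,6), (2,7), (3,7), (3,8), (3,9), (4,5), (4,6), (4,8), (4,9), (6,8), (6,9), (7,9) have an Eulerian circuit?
No (2 vertices have odd degree: {6, 8}; Eulerian circuit requires 0)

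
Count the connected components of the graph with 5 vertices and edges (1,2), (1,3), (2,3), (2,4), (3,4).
2 (components: {1, 2, 3, 4}, {5})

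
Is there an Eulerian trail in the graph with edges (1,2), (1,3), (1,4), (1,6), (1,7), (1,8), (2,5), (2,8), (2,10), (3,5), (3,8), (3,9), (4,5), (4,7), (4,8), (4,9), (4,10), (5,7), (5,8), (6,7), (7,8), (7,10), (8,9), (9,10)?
Yes (the graph is connected and exactly 2 vertices have odd degree: {5, 8}; any Eulerian path must start and end at those)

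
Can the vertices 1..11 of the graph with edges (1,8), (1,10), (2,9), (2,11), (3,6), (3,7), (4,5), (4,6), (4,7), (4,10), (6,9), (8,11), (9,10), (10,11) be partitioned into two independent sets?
Yes. Partition: {1, 3, 4, 9, 11}, {2, 5, 6, 7, 8, 10}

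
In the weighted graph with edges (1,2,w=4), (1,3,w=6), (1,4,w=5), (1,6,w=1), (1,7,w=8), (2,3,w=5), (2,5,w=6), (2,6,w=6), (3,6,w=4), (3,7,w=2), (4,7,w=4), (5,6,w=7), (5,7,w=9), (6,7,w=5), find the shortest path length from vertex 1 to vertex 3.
5 (path: 1 -> 6 -> 3; weights 1 + 4 = 5)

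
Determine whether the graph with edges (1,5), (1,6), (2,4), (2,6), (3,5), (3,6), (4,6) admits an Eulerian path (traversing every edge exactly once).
Yes — and in fact it has an Eulerian circuit (the graph is connected and all 6 vertices have even degree)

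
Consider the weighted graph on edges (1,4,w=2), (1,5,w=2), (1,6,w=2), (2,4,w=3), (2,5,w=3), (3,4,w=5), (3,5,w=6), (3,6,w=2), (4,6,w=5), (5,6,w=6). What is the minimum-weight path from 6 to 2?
7 (path: 6 -> 1 -> 5 -> 2; weights 2 + 2 + 3 = 7)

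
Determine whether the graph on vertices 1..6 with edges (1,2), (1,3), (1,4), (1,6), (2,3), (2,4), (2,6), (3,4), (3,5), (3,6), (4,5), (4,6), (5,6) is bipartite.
No (odd cycle of length 3: 4 -> 1 -> 3 -> 4)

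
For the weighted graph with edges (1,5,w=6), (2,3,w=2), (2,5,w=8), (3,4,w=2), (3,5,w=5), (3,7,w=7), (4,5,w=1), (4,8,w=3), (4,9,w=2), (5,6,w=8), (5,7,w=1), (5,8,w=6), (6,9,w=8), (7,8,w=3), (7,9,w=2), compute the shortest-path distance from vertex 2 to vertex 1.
11 (path: 2 -> 3 -> 4 -> 5 -> 1; weights 2 + 2 + 1 + 6 = 11)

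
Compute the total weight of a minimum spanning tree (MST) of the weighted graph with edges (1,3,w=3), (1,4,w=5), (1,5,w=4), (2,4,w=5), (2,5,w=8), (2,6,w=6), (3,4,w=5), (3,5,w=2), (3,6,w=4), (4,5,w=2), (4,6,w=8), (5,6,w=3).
15 (MST edges: (1,3,w=3), (2,4,w=5), (3,5,w=2), (4,5,w=2), (5,6,w=3); sum of weights 3 + 5 + 2 + 2 + 3 = 15)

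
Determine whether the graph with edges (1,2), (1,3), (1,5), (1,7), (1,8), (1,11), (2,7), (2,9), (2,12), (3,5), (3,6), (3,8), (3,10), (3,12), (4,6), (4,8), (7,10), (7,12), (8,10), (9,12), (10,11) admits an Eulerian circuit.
Yes (the graph is connected and all 12 vertices have even degree)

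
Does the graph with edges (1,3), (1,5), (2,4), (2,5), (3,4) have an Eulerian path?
Yes — and in fact it has an Eulerian circuit (the graph is connected and all 5 vertices have even degree)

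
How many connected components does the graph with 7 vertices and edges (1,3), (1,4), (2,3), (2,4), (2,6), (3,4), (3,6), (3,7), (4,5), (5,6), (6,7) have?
1 (components: {1, 2, 3, 4, 5, 6, 7})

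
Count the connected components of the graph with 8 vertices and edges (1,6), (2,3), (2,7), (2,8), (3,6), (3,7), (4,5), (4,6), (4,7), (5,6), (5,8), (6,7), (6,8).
1 (components: {1, 2, 3, 4, 5, 6, 7, 8})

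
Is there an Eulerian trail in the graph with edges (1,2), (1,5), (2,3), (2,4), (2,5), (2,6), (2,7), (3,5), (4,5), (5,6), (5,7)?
Yes — and in fact it has an Eulerian circuit (the graph is connected and all 7 vertices have even degree)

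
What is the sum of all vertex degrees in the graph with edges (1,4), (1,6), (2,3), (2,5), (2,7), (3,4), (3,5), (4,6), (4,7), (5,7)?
20 (handshake: sum of degrees = 2|E| = 2 x 10 = 20)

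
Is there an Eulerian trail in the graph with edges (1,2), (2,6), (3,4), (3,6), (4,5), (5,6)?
Yes (the graph is connected and exactly 2 vertices have odd degree: {1, 6}; any Eulerian path must start and end at those)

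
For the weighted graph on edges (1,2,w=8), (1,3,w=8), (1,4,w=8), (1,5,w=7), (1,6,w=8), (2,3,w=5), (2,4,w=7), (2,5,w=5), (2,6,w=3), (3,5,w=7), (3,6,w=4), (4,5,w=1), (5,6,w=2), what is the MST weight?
17 (MST edges: (1,5,w=7), (2,6,w=3), (3,6,w=4), (4,5,w=1), (5,6,w=2); sum of weights 7 + 3 + 4 + 1 + 2 = 17)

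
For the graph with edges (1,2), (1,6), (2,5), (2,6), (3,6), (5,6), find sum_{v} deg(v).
12 (handshake: sum of degrees = 2|E| = 2 x 6 = 12)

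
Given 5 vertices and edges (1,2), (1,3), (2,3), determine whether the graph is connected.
No, it has 3 components: {1, 2, 3}, {4}, {5}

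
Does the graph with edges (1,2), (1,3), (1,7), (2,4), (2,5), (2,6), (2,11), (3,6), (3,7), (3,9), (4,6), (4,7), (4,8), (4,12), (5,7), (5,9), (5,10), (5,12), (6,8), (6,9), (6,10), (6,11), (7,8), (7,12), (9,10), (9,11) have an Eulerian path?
No (10 vertices have odd degree: {1, 2, 4, 5, 6, 8, 9, 10, 11, 12}; Eulerian path requires 0 or 2)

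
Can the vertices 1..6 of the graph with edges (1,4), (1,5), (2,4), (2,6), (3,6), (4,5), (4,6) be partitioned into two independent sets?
No (odd cycle of length 3: 4 -> 1 -> 5 -> 4)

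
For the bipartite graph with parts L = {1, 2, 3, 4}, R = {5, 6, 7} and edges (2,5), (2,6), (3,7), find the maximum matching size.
2 (matching: (2,6), (3,7); upper bound min(|L|,|R|) = min(4,3) = 3)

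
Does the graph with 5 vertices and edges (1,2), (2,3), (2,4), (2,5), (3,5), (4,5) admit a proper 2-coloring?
No (odd cycle of length 3: 3 -> 2 -> 5 -> 3)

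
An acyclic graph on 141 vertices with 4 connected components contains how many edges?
137 (Each of the 4 component trees on V_i vertices has V_i - 1 edges; summing gives V - C = 141 - 4 = 137)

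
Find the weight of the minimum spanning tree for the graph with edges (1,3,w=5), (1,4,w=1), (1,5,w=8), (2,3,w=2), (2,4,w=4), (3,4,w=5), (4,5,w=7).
14 (MST edges: (1,4,w=1), (2,3,w=2), (2,4,w=4), (4,5,w=7); sum of weights 1 + 2 + 4 + 7 = 14)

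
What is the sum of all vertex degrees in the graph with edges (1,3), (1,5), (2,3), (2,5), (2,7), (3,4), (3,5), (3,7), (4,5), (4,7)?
20 (handshake: sum of degrees = 2|E| = 2 x 10 = 20)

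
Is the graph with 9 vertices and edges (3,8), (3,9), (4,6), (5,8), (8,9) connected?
No, it has 5 components: {1}, {2}, {3, 5, 8, 9}, {4, 6}, {7}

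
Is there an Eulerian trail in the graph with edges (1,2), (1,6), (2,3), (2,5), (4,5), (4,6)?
Yes (the graph is connected and exactly 2 vertices have odd degree: {2, 3}; any Eulerian path must start and end at those)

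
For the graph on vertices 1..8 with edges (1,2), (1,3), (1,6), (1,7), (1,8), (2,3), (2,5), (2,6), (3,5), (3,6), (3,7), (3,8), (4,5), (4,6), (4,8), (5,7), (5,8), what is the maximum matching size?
4 (matching: (1,2), (3,7), (4,6), (5,8); upper bound floor(n/2) = floor(8/2) = 4)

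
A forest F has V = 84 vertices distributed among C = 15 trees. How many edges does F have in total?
69 (Each of the 15 component trees on V_i vertices has V_i - 1 edges; summing gives V - C = 84 - 15 = 69)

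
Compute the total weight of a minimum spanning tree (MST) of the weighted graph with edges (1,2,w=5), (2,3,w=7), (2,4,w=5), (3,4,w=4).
14 (MST edges: (1,2,w=5), (2,4,w=5), (3,4,w=4); sum of weights 5 + 5 + 4 = 14)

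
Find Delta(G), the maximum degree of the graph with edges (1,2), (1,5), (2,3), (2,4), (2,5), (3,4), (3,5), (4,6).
4 (attained at vertex 2)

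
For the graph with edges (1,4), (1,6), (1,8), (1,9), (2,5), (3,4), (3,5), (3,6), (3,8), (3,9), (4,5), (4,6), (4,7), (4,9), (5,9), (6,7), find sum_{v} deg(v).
32 (handshake: sum of degrees = 2|E| = 2 x 16 = 32)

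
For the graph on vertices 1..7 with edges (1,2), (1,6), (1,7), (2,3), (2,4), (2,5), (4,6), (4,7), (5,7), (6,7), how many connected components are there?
1 (components: {1, 2, 3, 4, 5, 6, 7})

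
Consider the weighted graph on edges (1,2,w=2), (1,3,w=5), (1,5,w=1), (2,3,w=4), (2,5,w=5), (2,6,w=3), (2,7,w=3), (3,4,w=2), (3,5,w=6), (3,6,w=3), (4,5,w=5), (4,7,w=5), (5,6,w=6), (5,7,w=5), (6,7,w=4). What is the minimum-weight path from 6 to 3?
3 (path: 6 -> 3; weights 3 = 3)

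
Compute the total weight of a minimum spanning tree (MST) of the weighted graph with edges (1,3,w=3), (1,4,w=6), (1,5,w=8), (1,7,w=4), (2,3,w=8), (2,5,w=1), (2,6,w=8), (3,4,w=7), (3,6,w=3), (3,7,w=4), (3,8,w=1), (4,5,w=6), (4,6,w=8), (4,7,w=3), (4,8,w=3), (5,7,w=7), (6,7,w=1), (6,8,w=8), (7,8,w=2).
17 (MST edges: (1,3,w=3), (2,5,w=1), (3,8,w=1), (4,5,w=6), (4,7,w=3), (6,7,w=1), (7,8,w=2); sum of weights 3 + 1 + 1 + 6 + 3 + 1 + 2 = 17)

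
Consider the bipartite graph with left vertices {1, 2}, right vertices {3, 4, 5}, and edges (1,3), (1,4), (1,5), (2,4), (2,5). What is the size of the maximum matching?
2 (matching: (1,5), (2,4); upper bound min(|L|,|R|) = min(2,3) = 2)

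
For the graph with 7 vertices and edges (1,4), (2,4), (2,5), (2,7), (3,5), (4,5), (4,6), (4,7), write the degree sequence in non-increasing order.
[5, 3, 3, 2, 1, 1, 1] (degrees: deg(1)=1, deg(2)=3, deg(3)=1, deg(4)=5, deg(5)=3, deg(6)=1, deg(7)=2)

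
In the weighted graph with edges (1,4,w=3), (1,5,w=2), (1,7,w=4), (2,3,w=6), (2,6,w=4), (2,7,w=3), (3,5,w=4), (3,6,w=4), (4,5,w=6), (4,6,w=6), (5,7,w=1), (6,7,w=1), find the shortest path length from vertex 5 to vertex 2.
4 (path: 5 -> 7 -> 2; weights 1 + 3 = 4)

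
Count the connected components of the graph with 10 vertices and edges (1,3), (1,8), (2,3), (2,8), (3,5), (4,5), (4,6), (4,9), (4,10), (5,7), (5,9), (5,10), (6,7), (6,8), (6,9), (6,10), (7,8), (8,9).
1 (components: {1, 2, 3, 4, 5, 6, 7, 8, 9, 10})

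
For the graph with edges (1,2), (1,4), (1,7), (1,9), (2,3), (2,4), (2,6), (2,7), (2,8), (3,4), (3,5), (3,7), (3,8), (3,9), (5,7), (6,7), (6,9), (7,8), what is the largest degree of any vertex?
6 (attained at vertices 2, 3, 7)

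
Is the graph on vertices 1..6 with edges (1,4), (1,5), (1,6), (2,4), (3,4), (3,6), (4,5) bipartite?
No (odd cycle of length 3: 5 -> 1 -> 4 -> 5)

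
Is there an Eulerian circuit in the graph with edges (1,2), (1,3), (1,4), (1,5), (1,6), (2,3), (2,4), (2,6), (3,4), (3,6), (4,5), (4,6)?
No (2 vertices have odd degree: {1, 4}; Eulerian circuit requires 0)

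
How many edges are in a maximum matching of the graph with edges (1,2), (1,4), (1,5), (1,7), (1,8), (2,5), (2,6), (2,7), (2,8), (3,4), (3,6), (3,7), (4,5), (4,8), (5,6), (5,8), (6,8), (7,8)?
4 (matching: (1,8), (2,7), (3,6), (4,5); upper bound floor(n/2) = floor(8/2) = 4)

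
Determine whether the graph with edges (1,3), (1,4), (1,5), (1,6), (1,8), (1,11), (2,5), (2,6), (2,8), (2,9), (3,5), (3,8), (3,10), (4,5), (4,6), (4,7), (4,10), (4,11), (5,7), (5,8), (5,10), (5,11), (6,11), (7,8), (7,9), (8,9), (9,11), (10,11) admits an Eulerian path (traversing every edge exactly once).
Yes — and in fact it has an Eulerian circuit (the graph is connected and all 11 vertices have even degree)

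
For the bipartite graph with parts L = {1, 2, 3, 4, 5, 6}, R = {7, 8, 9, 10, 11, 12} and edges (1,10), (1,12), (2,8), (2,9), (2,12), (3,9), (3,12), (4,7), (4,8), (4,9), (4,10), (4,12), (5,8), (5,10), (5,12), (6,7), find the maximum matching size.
5 (matching: (1,12), (2,9), (4,10), (5,8), (6,7); upper bound min(|L|,|R|) = min(6,6) = 6)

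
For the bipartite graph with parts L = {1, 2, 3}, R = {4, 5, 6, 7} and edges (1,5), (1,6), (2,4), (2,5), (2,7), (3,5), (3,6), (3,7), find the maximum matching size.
3 (matching: (1,6), (2,7), (3,5); upper bound min(|L|,|R|) = min(3,4) = 3)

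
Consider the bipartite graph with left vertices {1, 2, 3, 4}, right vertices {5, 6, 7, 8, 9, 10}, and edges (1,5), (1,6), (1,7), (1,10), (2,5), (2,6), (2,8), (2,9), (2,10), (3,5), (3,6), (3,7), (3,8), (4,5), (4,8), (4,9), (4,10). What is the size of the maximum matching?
4 (matching: (1,10), (2,9), (3,7), (4,8); upper bound min(|L|,|R|) = min(4,6) = 4)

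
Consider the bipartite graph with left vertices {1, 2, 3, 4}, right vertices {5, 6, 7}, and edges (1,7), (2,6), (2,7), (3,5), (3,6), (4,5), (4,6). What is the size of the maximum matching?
3 (matching: (1,7), (2,6), (3,5); upper bound min(|L|,|R|) = min(4,3) = 3)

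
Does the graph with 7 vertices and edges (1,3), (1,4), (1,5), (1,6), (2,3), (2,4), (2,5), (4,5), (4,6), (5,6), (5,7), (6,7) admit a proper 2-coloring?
No (odd cycle of length 3: 6 -> 1 -> 4 -> 6)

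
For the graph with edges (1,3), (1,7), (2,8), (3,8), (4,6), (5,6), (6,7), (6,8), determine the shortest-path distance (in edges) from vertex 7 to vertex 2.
3 (path: 7 -> 6 -> 8 -> 2, 3 edges)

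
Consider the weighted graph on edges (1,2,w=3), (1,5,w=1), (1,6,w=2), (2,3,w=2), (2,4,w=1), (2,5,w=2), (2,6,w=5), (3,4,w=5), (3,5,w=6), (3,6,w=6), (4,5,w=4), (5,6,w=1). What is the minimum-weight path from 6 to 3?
5 (path: 6 -> 5 -> 2 -> 3; weights 1 + 2 + 2 = 5)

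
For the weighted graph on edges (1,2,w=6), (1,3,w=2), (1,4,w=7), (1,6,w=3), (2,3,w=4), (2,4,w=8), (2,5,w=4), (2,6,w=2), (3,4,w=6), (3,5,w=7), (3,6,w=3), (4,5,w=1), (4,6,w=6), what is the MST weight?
12 (MST edges: (1,3,w=2), (1,6,w=3), (2,5,w=4), (2,6,w=2), (4,5,w=1); sum of weights 2 + 3 + 4 + 2 + 1 = 12)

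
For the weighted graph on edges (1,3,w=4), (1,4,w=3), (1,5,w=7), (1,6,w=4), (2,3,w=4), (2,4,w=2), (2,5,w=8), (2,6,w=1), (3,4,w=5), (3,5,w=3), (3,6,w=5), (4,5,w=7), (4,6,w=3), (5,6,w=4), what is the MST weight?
13 (MST edges: (1,3,w=4), (1,4,w=3), (2,4,w=2), (2,6,w=1), (3,5,w=3); sum of weights 4 + 3 + 2 + 1 + 3 = 13)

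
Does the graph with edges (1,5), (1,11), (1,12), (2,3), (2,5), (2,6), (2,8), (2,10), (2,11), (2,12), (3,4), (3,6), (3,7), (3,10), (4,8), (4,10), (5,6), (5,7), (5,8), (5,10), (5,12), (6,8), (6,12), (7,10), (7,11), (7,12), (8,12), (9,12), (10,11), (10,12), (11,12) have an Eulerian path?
No (12 vertices have odd degree: {1, 2, 3, 4, 5, 6, 7, 8, 9, 10, 11, 12}; Eulerian path requires 0 or 2)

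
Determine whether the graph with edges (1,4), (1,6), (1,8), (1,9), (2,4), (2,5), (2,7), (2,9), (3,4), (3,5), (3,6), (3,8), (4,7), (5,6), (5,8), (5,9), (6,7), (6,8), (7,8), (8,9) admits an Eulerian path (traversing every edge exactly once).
Yes (the graph is connected and exactly 2 vertices have odd degree: {5, 6}; any Eulerian path must start and end at those)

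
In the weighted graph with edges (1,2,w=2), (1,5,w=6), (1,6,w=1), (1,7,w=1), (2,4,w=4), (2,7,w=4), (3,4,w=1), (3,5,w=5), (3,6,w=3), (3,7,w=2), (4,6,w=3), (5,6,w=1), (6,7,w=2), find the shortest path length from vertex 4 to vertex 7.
3 (path: 4 -> 3 -> 7; weights 1 + 2 = 3)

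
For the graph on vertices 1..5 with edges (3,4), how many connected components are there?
4 (components: {1}, {2}, {3, 4}, {5})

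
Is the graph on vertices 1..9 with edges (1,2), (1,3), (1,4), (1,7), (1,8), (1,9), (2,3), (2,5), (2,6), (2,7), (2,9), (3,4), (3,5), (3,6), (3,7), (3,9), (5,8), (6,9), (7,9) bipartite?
No (odd cycle of length 3: 4 -> 1 -> 3 -> 4)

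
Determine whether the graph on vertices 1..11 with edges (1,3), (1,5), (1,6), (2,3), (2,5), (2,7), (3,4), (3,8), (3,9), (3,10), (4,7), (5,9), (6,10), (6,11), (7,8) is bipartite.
Yes. Partition: {1, 2, 4, 8, 9, 10, 11}, {3, 5, 6, 7}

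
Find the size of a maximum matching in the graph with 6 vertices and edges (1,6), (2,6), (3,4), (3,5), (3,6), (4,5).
2 (matching: (3,6), (4,5); upper bound floor(n/2) = floor(6/2) = 3)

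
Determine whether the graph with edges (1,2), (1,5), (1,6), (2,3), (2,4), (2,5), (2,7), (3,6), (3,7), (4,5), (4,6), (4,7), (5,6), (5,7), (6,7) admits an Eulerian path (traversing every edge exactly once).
No (6 vertices have odd degree: {1, 2, 3, 5, 6, 7}; Eulerian path requires 0 or 2)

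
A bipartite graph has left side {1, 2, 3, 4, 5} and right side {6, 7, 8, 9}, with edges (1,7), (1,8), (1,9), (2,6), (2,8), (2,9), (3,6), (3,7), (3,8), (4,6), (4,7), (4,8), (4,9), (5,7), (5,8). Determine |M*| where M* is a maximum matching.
4 (matching: (1,9), (2,8), (3,7), (4,6); upper bound min(|L|,|R|) = min(5,4) = 4)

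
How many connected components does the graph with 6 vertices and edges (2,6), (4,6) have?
4 (components: {1}, {2, 4, 6}, {3}, {5})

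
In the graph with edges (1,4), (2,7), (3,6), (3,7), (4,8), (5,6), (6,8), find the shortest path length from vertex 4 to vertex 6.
2 (path: 4 -> 8 -> 6, 2 edges)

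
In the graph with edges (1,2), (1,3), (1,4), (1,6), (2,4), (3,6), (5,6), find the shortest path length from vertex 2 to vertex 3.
2 (path: 2 -> 1 -> 3, 2 edges)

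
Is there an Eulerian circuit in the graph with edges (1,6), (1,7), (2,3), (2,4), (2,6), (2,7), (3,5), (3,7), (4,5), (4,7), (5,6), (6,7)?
No (4 vertices have odd degree: {3, 4, 5, 7}; Eulerian circuit requires 0)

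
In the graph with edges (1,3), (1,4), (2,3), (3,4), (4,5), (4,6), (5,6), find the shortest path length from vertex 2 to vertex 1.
2 (path: 2 -> 3 -> 1, 2 edges)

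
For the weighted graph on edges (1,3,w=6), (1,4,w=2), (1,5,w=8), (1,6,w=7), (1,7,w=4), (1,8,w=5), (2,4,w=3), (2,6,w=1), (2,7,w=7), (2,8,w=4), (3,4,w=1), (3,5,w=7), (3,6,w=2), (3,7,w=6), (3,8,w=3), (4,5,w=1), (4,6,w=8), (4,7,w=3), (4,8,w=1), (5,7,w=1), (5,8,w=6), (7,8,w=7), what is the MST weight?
9 (MST edges: (1,4,w=2), (2,6,w=1), (3,4,w=1), (3,6,w=2), (4,5,w=1), (4,8,w=1), (5,7,w=1); sum of weights 2 + 1 + 1 + 2 + 1 + 1 + 1 = 9)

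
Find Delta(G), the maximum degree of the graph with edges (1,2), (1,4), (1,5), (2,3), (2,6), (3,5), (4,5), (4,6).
3 (attained at vertices 1, 2, 4, 5)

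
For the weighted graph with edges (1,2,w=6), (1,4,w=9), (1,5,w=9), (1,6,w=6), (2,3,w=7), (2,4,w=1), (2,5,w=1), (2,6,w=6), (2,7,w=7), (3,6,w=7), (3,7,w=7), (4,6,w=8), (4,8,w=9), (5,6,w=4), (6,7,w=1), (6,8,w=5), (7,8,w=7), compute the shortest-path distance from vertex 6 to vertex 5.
4 (path: 6 -> 5; weights 4 = 4)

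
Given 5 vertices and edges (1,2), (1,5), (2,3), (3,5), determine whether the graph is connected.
No, it has 2 components: {1, 2, 3, 5}, {4}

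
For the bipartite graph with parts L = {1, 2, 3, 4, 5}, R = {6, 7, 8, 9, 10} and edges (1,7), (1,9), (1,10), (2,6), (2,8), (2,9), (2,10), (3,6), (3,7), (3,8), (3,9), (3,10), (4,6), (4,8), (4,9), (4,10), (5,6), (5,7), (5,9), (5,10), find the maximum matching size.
5 (matching: (1,10), (2,9), (3,8), (4,6), (5,7); upper bound min(|L|,|R|) = min(5,5) = 5)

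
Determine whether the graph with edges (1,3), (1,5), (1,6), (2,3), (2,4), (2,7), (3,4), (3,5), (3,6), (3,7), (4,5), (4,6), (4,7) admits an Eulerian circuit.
No (6 vertices have odd degree: {1, 2, 4, 5, 6, 7}; Eulerian circuit requires 0)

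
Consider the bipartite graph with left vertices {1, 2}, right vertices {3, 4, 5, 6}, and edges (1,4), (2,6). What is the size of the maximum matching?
2 (matching: (1,4), (2,6); upper bound min(|L|,|R|) = min(2,4) = 2)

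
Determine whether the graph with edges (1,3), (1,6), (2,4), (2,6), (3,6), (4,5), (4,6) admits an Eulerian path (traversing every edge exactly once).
Yes (the graph is connected and exactly 2 vertices have odd degree: {4, 5}; any Eulerian path must start and end at those)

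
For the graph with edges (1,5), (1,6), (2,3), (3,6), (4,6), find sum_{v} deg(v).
10 (handshake: sum of degrees = 2|E| = 2 x 5 = 10)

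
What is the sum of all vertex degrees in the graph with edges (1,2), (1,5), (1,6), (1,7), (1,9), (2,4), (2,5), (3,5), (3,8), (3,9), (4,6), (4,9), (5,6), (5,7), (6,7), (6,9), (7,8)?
34 (handshake: sum of degrees = 2|E| = 2 x 17 = 34)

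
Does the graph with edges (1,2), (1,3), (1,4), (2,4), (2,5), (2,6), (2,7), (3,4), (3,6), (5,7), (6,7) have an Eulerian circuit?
No (6 vertices have odd degree: {1, 2, 3, 4, 6, 7}; Eulerian circuit requires 0)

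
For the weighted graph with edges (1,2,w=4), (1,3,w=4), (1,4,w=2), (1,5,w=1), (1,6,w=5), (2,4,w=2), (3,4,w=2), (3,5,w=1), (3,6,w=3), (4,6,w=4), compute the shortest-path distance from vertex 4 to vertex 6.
4 (path: 4 -> 6; weights 4 = 4)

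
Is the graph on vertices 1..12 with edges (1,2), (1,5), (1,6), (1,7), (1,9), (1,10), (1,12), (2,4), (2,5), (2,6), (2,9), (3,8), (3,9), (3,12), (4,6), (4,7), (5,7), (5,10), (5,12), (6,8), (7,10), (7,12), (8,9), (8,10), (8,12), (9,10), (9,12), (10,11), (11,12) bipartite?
No (odd cycle of length 3: 7 -> 1 -> 12 -> 7)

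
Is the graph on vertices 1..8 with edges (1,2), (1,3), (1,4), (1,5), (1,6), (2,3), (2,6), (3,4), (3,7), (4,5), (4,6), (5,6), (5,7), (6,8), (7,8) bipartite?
No (odd cycle of length 3: 6 -> 1 -> 5 -> 6)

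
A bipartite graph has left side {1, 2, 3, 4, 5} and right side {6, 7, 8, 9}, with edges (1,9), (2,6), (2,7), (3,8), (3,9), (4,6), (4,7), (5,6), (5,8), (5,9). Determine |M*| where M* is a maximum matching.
4 (matching: (1,9), (2,7), (3,8), (4,6); upper bound min(|L|,|R|) = min(5,4) = 4)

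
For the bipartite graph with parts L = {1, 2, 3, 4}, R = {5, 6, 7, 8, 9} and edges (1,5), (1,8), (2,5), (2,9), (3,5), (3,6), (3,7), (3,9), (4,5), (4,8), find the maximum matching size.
4 (matching: (1,8), (2,9), (3,7), (4,5); upper bound min(|L|,|R|) = min(4,5) = 4)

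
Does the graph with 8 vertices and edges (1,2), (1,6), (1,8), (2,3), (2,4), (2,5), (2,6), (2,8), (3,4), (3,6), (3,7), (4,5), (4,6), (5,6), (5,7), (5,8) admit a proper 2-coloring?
No (odd cycle of length 3: 6 -> 1 -> 2 -> 6)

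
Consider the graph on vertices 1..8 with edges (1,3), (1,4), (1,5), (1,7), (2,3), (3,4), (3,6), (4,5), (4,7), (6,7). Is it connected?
No, it has 2 components: {1, 2, 3, 4, 5, 6, 7}, {8}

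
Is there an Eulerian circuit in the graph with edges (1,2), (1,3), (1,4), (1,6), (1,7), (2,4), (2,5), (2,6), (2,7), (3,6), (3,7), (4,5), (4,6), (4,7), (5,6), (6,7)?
No (6 vertices have odd degree: {1, 2, 3, 4, 5, 7}; Eulerian circuit requires 0)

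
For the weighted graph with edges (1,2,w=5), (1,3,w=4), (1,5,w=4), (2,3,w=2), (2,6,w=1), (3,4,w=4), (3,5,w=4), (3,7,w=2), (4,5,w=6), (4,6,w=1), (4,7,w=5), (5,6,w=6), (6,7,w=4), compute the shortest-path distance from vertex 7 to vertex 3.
2 (path: 7 -> 3; weights 2 = 2)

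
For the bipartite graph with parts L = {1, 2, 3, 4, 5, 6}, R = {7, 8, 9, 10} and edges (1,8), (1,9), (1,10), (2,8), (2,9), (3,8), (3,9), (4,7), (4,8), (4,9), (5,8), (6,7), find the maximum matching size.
4 (matching: (1,10), (2,9), (3,8), (4,7); upper bound min(|L|,|R|) = min(6,4) = 4)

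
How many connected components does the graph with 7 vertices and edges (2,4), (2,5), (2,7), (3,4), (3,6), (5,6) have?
2 (components: {1}, {2, 3, 4, 5, 6, 7})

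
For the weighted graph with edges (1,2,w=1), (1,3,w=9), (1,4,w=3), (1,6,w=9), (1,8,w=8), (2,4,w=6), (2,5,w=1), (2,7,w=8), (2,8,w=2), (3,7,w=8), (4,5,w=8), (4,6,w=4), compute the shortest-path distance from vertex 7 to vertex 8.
10 (path: 7 -> 2 -> 8; weights 8 + 2 = 10)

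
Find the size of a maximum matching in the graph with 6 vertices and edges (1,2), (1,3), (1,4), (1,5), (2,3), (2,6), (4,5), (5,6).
3 (matching: (1,4), (2,3), (5,6); upper bound floor(n/2) = floor(6/2) = 3)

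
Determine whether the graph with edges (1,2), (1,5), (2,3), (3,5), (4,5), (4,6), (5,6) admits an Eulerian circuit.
Yes (the graph is connected and all 6 vertices have even degree)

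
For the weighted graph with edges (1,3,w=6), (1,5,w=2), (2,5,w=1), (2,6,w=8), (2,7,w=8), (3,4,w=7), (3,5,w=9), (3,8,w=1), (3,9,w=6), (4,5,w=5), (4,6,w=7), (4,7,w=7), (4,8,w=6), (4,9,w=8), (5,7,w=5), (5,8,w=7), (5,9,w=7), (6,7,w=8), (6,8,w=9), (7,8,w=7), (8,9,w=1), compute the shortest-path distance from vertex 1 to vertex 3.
6 (path: 1 -> 3; weights 6 = 6)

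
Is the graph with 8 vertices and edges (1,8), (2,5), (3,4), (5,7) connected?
No, it has 4 components: {1, 8}, {2, 5, 7}, {3, 4}, {6}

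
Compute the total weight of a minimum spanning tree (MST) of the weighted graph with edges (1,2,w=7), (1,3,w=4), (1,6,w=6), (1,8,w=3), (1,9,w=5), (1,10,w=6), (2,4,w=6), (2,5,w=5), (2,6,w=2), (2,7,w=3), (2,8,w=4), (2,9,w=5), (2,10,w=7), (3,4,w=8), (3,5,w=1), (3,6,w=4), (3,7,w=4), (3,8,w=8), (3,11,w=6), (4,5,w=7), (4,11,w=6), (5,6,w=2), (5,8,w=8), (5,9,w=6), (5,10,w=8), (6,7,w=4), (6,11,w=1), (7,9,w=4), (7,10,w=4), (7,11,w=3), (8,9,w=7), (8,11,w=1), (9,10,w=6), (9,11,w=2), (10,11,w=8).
25 (MST edges: (1,8,w=3), (2,4,w=6), (2,6,w=2), (2,7,w=3), (3,5,w=1), (5,6,w=2), (6,11,w=1), (7,10,w=4), (8,11,w=1), (9,11,w=2); sum of weights 3 + 6 + 2 + 3 + 1 + 2 + 1 + 4 + 1 + 2 = 25)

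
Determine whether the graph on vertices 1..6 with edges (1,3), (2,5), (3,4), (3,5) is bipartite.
Yes. Partition: {1, 4, 5, 6}, {2, 3}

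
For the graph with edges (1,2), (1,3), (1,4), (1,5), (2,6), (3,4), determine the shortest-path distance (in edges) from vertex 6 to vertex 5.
3 (path: 6 -> 2 -> 1 -> 5, 3 edges)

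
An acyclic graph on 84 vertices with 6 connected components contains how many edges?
78 (Each of the 6 component trees on V_i vertices has V_i - 1 edges; summing gives V - C = 84 - 6 = 78)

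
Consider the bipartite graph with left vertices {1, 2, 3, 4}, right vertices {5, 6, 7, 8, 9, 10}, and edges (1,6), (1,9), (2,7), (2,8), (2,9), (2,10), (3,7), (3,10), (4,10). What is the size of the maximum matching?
4 (matching: (1,9), (2,8), (3,7), (4,10); upper bound min(|L|,|R|) = min(4,6) = 4)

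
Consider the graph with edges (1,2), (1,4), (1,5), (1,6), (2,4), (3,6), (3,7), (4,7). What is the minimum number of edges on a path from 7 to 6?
2 (path: 7 -> 3 -> 6, 2 edges)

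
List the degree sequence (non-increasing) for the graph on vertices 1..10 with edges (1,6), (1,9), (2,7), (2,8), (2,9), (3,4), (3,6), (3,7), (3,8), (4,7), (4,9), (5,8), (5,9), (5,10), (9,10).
[5, 4, 3, 3, 3, 3, 3, 2, 2, 2] (degrees: deg(1)=2, deg(2)=3, deg(3)=4, deg(4)=3, deg(5)=3, deg(6)=2, deg(7)=3, deg(8)=3, deg(9)=5, deg(10)=2)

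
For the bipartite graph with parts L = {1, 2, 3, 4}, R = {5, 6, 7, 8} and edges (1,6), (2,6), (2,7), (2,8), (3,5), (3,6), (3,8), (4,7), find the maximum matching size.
4 (matching: (1,6), (2,8), (3,5), (4,7); upper bound min(|L|,|R|) = min(4,4) = 4)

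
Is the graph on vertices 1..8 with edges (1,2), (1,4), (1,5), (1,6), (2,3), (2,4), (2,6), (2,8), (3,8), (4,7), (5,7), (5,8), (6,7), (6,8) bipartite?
No (odd cycle of length 3: 6 -> 1 -> 2 -> 6)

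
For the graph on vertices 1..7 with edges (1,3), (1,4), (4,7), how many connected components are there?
4 (components: {1, 3, 4, 7}, {2}, {5}, {6})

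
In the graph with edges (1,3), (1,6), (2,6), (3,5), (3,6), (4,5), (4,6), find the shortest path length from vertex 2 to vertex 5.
3 (path: 2 -> 6 -> 3 -> 5, 3 edges)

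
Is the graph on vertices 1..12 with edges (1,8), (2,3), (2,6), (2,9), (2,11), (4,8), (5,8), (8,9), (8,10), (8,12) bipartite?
Yes. Partition: {1, 3, 4, 5, 6, 7, 9, 10, 11, 12}, {2, 8}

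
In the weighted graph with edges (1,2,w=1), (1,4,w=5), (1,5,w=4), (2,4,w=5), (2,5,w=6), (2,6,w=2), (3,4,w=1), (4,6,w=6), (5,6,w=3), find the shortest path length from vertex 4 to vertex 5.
9 (path: 4 -> 6 -> 5; weights 6 + 3 = 9)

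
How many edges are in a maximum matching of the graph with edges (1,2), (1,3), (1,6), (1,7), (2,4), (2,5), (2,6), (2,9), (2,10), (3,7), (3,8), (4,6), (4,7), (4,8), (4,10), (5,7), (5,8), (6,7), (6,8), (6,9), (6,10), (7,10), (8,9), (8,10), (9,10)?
5 (matching: (1,7), (2,5), (3,8), (4,10), (6,9); upper bound floor(n/2) = floor(10/2) = 5)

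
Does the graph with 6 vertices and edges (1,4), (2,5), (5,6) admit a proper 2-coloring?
Yes. Partition: {1, 2, 3, 6}, {4, 5}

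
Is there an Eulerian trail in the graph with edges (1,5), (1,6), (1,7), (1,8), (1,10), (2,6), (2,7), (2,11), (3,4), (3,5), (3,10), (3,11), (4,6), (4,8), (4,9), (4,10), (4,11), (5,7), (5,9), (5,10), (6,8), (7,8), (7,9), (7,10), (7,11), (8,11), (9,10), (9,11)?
No (6 vertices have odd degree: {1, 2, 5, 7, 8, 9}; Eulerian path requires 0 or 2)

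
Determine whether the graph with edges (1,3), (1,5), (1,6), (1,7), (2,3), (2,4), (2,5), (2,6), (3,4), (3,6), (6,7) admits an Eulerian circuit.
Yes (the graph is connected and all 7 vertices have even degree)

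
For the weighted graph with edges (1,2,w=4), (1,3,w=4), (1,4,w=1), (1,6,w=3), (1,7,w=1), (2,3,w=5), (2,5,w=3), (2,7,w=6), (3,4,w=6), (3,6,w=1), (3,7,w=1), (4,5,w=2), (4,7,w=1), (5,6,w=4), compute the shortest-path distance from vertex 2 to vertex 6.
6 (path: 2 -> 3 -> 6; weights 5 + 1 = 6)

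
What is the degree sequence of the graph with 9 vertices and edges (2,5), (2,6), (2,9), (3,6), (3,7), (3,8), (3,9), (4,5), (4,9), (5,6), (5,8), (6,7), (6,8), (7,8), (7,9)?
[5, 4, 4, 4, 4, 4, 3, 2, 0] (degrees: deg(1)=0, deg(2)=3, deg(3)=4, deg(4)=2, deg(5)=4, deg(6)=5, deg(7)=4, deg(8)=4, deg(9)=4)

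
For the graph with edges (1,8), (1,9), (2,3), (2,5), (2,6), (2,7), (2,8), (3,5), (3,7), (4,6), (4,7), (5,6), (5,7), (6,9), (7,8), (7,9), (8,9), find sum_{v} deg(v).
34 (handshake: sum of degrees = 2|E| = 2 x 17 = 34)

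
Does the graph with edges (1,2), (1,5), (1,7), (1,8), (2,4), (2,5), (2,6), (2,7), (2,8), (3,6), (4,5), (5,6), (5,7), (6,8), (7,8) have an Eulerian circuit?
No (2 vertices have odd degree: {3, 5}; Eulerian circuit requires 0)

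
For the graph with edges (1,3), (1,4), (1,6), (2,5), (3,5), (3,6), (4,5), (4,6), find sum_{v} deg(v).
16 (handshake: sum of degrees = 2|E| = 2 x 8 = 16)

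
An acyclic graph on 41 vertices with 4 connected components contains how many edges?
37 (Each of the 4 component trees on V_i vertices has V_i - 1 edges; summing gives V - C = 41 - 4 = 37)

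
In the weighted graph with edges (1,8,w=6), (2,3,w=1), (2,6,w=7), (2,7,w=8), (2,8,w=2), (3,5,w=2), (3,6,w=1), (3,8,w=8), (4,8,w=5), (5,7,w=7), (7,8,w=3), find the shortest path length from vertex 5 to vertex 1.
11 (path: 5 -> 3 -> 2 -> 8 -> 1; weights 2 + 1 + 2 + 6 = 11)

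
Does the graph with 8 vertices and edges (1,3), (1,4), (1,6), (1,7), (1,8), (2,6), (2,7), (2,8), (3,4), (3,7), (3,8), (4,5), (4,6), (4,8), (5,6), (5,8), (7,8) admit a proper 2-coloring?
No (odd cycle of length 3: 6 -> 1 -> 4 -> 6)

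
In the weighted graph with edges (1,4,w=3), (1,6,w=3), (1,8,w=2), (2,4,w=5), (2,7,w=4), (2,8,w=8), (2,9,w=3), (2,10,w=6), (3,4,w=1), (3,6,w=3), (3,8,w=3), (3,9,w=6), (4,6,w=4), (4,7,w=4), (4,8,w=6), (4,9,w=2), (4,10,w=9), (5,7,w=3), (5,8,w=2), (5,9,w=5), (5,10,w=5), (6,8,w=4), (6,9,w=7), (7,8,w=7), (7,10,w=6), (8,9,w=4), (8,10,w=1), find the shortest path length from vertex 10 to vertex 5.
3 (path: 10 -> 8 -> 5; weights 1 + 2 = 3)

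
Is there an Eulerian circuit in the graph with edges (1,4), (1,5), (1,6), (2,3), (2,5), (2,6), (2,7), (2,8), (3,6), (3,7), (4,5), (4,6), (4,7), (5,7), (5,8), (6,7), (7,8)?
No (6 vertices have odd degree: {1, 2, 3, 5, 6, 8}; Eulerian circuit requires 0)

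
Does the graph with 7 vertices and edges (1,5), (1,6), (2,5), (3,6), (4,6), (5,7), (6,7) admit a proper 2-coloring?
Yes. Partition: {1, 2, 3, 4, 7}, {5, 6}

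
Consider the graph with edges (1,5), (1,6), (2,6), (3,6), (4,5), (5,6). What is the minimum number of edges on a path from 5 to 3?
2 (path: 5 -> 6 -> 3, 2 edges)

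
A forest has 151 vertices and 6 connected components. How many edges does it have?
145 (Each of the 6 component trees on V_i vertices has V_i - 1 edges; summing gives V - C = 151 - 6 = 145)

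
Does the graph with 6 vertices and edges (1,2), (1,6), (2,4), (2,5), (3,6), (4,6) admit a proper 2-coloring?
Yes. Partition: {1, 3, 4, 5}, {2, 6}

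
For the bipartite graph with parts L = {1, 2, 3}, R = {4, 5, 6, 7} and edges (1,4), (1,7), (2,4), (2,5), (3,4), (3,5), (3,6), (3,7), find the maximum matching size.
3 (matching: (1,7), (2,5), (3,6); upper bound min(|L|,|R|) = min(3,4) = 3)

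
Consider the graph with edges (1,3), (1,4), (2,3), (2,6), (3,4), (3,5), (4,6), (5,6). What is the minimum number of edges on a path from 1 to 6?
2 (path: 1 -> 4 -> 6, 2 edges)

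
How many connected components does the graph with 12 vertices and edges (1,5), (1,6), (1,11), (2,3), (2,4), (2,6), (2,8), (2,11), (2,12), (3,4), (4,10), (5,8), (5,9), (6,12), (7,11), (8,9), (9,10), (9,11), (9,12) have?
1 (components: {1, 2, 3, 4, 5, 6, 7, 8, 9, 10, 11, 12})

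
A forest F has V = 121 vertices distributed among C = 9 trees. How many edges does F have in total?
112 (Each of the 9 component trees on V_i vertices has V_i - 1 edges; summing gives V - C = 121 - 9 = 112)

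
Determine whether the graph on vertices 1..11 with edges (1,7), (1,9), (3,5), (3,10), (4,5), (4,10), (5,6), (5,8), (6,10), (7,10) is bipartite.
Yes. Partition: {1, 2, 5, 10, 11}, {3, 4, 6, 7, 8, 9}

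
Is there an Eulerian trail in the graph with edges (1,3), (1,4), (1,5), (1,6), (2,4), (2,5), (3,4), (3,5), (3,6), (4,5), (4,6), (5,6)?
Yes (the graph is connected and exactly 2 vertices have odd degree: {4, 5}; any Eulerian path must start and end at those)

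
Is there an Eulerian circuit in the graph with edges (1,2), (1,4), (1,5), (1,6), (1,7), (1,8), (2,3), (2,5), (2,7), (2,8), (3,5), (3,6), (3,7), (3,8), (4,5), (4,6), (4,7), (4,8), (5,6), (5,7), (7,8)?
No (4 vertices have odd degree: {2, 3, 4, 8}; Eulerian circuit requires 0)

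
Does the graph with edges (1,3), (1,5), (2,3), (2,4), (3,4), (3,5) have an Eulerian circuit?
Yes (the graph is connected and all 5 vertices have even degree)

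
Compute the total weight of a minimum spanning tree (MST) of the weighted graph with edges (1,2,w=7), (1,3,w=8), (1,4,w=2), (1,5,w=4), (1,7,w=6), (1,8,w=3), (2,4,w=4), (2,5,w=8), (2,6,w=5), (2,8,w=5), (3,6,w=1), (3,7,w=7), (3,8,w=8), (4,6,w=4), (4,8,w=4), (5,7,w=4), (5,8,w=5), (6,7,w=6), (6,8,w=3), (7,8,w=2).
19 (MST edges: (1,4,w=2), (1,5,w=4), (1,8,w=3), (2,4,w=4), (3,6,w=1), (6,8,w=3), (7,8,w=2); sum of weights 2 + 4 + 3 + 4 + 1 + 3 + 2 = 19)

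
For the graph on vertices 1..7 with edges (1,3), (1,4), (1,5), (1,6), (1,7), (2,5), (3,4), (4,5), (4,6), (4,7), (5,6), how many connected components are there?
1 (components: {1, 2, 3, 4, 5, 6, 7})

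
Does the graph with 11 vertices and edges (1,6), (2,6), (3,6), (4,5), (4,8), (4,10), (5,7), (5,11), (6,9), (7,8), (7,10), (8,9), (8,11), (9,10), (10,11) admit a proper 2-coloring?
Yes. Partition: {1, 2, 3, 4, 7, 9, 11}, {5, 6, 8, 10}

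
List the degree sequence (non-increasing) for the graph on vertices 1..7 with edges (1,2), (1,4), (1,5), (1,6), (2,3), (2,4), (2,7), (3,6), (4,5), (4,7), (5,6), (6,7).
[4, 4, 4, 4, 3, 3, 2] (degrees: deg(1)=4, deg(2)=4, deg(3)=2, deg(4)=4, deg(5)=3, deg(6)=4, deg(7)=3)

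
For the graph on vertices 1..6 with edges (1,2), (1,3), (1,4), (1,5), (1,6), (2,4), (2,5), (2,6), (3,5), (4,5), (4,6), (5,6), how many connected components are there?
1 (components: {1, 2, 3, 4, 5, 6})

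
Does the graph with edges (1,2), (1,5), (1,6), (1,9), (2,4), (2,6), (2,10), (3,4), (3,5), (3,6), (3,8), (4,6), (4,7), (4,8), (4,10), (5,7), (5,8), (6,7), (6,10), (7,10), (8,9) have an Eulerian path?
Yes — and in fact it has an Eulerian circuit (the graph is connected and all 10 vertices have even degree)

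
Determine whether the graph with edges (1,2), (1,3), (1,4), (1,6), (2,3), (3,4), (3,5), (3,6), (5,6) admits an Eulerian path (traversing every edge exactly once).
Yes (the graph is connected and exactly 2 vertices have odd degree: {3, 6}; any Eulerian path must start and end at those)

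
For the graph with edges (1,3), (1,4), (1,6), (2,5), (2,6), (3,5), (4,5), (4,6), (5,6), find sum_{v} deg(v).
18 (handshake: sum of degrees = 2|E| = 2 x 9 = 18)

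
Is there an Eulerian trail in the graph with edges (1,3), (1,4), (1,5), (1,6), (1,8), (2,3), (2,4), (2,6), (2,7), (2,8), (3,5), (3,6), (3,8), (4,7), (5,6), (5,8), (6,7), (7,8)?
No (6 vertices have odd degree: {1, 2, 3, 4, 6, 8}; Eulerian path requires 0 or 2)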